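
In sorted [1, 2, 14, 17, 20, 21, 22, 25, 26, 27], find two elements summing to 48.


Two pointers: lo=0, hi=9
Found pair: (21, 27) summing to 48


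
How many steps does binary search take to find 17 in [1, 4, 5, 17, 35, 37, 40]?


Search for 17:
[0,6] mid=3 arr[3]=17
Total: 1 comparisons


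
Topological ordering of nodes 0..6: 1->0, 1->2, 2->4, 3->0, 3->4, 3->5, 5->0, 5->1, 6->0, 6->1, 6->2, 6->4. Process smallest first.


Kahn's algorithm, process smallest node first
Order: [3, 5, 6, 1, 0, 2, 4]


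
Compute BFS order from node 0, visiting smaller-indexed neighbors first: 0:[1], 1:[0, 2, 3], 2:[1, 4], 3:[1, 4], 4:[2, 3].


BFS queue: start with [0]
Visit order: [0, 1, 2, 3, 4]


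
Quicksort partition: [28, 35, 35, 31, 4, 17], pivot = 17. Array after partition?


Elements <= 17 go left of pivot.
Result: [4, 17, 35, 31, 28, 35], pivot at index 1


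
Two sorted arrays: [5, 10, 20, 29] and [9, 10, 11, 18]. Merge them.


Compare heads, take smaller each step.
Merged: [5, 9, 10, 10, 11, 18, 20, 29]


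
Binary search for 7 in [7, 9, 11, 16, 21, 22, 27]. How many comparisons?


Search for 7:
[0,6] mid=3 arr[3]=16
[0,2] mid=1 arr[1]=9
[0,0] mid=0 arr[0]=7
Total: 3 comparisons


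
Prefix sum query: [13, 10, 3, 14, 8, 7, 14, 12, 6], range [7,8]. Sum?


Prefix sums: [0, 13, 23, 26, 40, 48, 55, 69, 81, 87]
Sum[7..8] = prefix[9] - prefix[7] = 87 - 69 = 18


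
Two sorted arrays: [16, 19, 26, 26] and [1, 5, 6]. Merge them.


Compare heads, take smaller each step.
Merged: [1, 5, 6, 16, 19, 26, 26]


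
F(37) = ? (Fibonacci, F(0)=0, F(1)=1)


F(n)=F(n-1)+F(n-2)
...F(35)=9227465, F(36)=14930352, F(37)=24157817


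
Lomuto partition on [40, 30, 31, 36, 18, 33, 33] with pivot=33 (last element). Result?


Elements <= 33 go left of pivot.
Result: [30, 31, 18, 33, 33, 36, 40], pivot at index 4


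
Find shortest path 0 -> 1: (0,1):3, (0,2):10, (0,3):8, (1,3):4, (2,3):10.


Dijkstra from 0:
Distances: {0: 0, 1: 3, 2: 10, 3: 7}
Shortest distance to 1 = 3, path = [0, 1]


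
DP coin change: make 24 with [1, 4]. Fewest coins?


dp[0]=0; dp[i]=1+min(dp[i-c] for c in coins)
...dp[19]=7, dp[20]=5, dp[21]=6, dp[22]=7, dp[23]=8, dp[24]=6
Minimum coins for 24 = 6


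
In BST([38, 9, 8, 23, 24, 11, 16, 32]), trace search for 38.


BST root = 38
Search for 38: compare at each node
Path: [38]


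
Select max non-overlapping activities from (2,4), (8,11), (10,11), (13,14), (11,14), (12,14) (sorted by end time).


Greedy: pick earliest-ending, then skip overlaps.
Selected (3 activities): [(2, 4), (8, 11), (13, 14)]


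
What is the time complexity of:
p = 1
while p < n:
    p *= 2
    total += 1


Per nesting level: O(log n) = O(log n)
Complexity: O(log n)


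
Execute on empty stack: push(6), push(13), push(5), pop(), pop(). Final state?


push(6) -> [6]
push(13) -> [6, 13]
push(5) -> [6, 13, 5]
pop() returns 5 -> [6, 13]
pop() returns 13 -> [6]
Final stack (bottom to top): [6]


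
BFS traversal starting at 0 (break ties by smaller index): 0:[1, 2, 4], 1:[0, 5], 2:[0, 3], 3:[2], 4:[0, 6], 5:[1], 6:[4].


BFS queue: start with [0]
Visit order: [0, 1, 2, 4, 5, 3, 6]


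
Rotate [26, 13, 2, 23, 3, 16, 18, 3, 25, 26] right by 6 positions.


Right rotate by 6: [3, 16, 18, 3, 25, 26, 26, 13, 2, 23]


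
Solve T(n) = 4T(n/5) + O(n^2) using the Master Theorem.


a=4, b=5, c=2. log_5(4)=0.861 < c=2. Case 3: O(n^c) = O(n^2)
Complexity: O(n^2)


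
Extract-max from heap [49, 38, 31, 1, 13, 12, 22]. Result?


Max = 49
Replace root with last, heapify down
Resulting heap: [38, 22, 31, 1, 13, 12]


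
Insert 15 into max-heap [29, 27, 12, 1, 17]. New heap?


Append 15: [29, 27, 12, 1, 17, 15]
Bubble up: swap idx 5(15) with idx 2(12)
Result: [29, 27, 15, 1, 17, 12]


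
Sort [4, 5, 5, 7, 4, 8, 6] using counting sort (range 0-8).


Count array: [0, 0, 0, 0, 2, 2, 1, 1, 1]
Reconstruct: [4, 4, 5, 5, 6, 7, 8]


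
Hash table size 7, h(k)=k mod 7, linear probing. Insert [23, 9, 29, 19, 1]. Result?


Insertions: 23->slot 2; 9->slot 3; 29->slot 1; 19->slot 5; 1->slot 4
Table: [None, 29, 23, 9, 1, 19, None]


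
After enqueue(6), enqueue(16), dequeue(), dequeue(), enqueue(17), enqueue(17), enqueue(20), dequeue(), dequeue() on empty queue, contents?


enqueue(6) -> [6]
enqueue(16) -> [6, 16]
dequeue() returns 6 -> [16]
dequeue() returns 16 -> []
enqueue(17) -> [17]
enqueue(17) -> [17, 17]
enqueue(20) -> [17, 17, 20]
dequeue() returns 17 -> [17, 20]
dequeue() returns 17 -> [20]
Final queue (front to back): [20]


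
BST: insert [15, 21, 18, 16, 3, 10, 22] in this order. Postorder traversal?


Root = 15; build tree by BST insertion.
Postorder traversal: [10, 3, 16, 18, 22, 21, 15]


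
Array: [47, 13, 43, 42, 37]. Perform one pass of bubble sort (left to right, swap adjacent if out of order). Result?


After one pass: [13, 43, 42, 37, 47]


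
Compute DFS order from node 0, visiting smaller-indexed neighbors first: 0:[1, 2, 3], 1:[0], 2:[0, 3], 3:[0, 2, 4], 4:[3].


DFS stack-based: start with [0]
Visit order: [0, 1, 2, 3, 4]


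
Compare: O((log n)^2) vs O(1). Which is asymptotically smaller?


constant grows slower than polylogarithmic
O(1) is asymptotically smaller; O((log n)^2) grows faster


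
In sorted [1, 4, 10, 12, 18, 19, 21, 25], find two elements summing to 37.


Two pointers: lo=0, hi=7
Found pair: (12, 25) summing to 37


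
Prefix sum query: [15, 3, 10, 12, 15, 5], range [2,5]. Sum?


Prefix sums: [0, 15, 18, 28, 40, 55, 60]
Sum[2..5] = prefix[6] - prefix[2] = 60 - 18 = 42


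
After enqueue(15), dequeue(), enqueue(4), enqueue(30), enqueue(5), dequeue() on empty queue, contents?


enqueue(15) -> [15]
dequeue() returns 15 -> []
enqueue(4) -> [4]
enqueue(30) -> [4, 30]
enqueue(5) -> [4, 30, 5]
dequeue() returns 4 -> [30, 5]
Final queue (front to back): [30, 5]


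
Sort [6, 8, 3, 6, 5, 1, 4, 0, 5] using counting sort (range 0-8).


Count array: [1, 1, 0, 1, 1, 2, 2, 0, 1]
Reconstruct: [0, 1, 3, 4, 5, 5, 6, 6, 8]


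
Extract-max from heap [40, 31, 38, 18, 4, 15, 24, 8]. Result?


Max = 40
Replace root with last, heapify down
Resulting heap: [38, 31, 24, 18, 4, 15, 8]


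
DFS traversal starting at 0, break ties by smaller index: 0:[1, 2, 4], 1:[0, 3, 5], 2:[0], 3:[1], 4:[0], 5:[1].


DFS stack-based: start with [0]
Visit order: [0, 1, 3, 5, 2, 4]


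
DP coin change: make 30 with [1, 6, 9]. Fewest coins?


dp[0]=0; dp[i]=1+min(dp[i-c] for c in coins)
...dp[25]=4, dp[26]=5, dp[27]=3, dp[28]=4, dp[29]=5, dp[30]=4
Minimum coins for 30 = 4


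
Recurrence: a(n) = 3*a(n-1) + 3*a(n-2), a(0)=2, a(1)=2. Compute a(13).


Build bottom-up:
...a(11)=1818612, a(12)=6894882, a(13)=3*6894882+3*1818612=26140482


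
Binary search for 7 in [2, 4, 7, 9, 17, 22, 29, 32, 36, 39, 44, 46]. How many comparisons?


Search for 7:
[0,11] mid=5 arr[5]=22
[0,4] mid=2 arr[2]=7
Total: 2 comparisons


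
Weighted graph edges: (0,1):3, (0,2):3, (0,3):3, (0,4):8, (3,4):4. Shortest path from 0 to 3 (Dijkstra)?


Dijkstra from 0:
Distances: {0: 0, 1: 3, 2: 3, 3: 3, 4: 7}
Shortest distance to 3 = 3, path = [0, 3]


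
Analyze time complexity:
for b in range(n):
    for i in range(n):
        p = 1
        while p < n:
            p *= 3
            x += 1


Per nesting level: O(n) * O(n) * O(log n) = O(n^2 log n)
Complexity: O(n^2 log n)


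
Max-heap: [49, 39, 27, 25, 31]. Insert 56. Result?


Append 56: [49, 39, 27, 25, 31, 56]
Bubble up: swap idx 5(56) with idx 2(27); swap idx 2(56) with idx 0(49)
Result: [56, 39, 49, 25, 31, 27]


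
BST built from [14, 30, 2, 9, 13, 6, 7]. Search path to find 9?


BST root = 14
Search for 9: compare at each node
Path: [14, 2, 9]


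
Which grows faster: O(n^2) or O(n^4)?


quadratic grows slower than quartic
O(n^2) is asymptotically smaller; O(n^4) grows faster


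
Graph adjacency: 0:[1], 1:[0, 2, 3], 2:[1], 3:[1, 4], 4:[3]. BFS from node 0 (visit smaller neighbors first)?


BFS queue: start with [0]
Visit order: [0, 1, 2, 3, 4]


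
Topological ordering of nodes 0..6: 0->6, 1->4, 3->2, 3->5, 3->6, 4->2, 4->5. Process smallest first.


Kahn's algorithm, process smallest node first
Order: [0, 1, 3, 4, 2, 5, 6]


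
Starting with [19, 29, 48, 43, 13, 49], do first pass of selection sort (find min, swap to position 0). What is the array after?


After one pass: [13, 29, 48, 43, 19, 49]


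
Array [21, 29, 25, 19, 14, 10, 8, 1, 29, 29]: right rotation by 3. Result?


Right rotate by 3: [1, 29, 29, 21, 29, 25, 19, 14, 10, 8]


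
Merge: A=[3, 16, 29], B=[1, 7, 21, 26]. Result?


Compare heads, take smaller each step.
Merged: [1, 3, 7, 16, 21, 26, 29]


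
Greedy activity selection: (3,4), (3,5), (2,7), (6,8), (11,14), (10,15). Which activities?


Greedy: pick earliest-ending, then skip overlaps.
Selected (3 activities): [(3, 4), (6, 8), (11, 14)]


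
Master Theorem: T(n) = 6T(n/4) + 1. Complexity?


a=6, b=4, c=0. log_4(6)=1.292 > c=0. Case 1: O(n^log_b(a)) = O(n^1.292)
Complexity: O(n^1.292)


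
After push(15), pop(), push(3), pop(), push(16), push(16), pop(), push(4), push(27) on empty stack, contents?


push(15) -> [15]
pop() returns 15 -> []
push(3) -> [3]
pop() returns 3 -> []
push(16) -> [16]
push(16) -> [16, 16]
pop() returns 16 -> [16]
push(4) -> [16, 4]
push(27) -> [16, 4, 27]
Final stack (bottom to top): [16, 4, 27]


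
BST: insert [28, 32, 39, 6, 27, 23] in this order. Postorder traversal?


Root = 28; build tree by BST insertion.
Postorder traversal: [23, 27, 6, 39, 32, 28]


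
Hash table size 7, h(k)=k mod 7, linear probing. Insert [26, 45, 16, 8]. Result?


Insertions: 26->slot 5; 45->slot 3; 16->slot 2; 8->slot 1
Table: [None, 8, 16, 45, None, 26, None]


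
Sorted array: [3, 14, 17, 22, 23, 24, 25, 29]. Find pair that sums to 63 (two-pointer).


Two pointers: lo=0, hi=7
No pair sums to 63


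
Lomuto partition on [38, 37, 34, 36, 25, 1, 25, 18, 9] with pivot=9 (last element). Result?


Elements <= 9 go left of pivot.
Result: [1, 9, 34, 36, 25, 38, 25, 18, 37], pivot at index 1


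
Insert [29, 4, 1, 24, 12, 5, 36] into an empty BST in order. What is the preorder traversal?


Root = 29; build tree by BST insertion.
Preorder traversal: [29, 4, 1, 24, 12, 5, 36]


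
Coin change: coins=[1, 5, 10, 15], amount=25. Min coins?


dp[0]=0; dp[i]=1+min(dp[i-c] for c in coins)
...dp[20]=2, dp[21]=3, dp[22]=4, dp[23]=5, dp[24]=6, dp[25]=2
Minimum coins for 25 = 2


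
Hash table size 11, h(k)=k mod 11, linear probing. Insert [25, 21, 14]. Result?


Insertions: 25->slot 3; 21->slot 10; 14->slot 4
Table: [None, None, None, 25, 14, None, None, None, None, None, 21]


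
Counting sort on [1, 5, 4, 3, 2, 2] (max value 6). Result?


Count array: [0, 1, 2, 1, 1, 1, 0]
Reconstruct: [1, 2, 2, 3, 4, 5]


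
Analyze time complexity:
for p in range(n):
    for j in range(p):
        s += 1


Per nesting level: O(n) * O(n) [triangular over p] = O(n^2)
Complexity: O(n^2)


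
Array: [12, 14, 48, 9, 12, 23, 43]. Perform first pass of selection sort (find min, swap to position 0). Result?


After one pass: [9, 14, 48, 12, 12, 23, 43]


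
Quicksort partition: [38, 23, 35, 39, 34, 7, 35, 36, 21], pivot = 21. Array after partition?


Elements <= 21 go left of pivot.
Result: [7, 21, 35, 39, 34, 38, 35, 36, 23], pivot at index 1


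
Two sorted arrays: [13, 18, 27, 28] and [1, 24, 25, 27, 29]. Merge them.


Compare heads, take smaller each step.
Merged: [1, 13, 18, 24, 25, 27, 27, 28, 29]


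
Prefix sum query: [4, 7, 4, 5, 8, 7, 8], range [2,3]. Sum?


Prefix sums: [0, 4, 11, 15, 20, 28, 35, 43]
Sum[2..3] = prefix[4] - prefix[2] = 20 - 11 = 9


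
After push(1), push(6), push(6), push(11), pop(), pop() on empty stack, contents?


push(1) -> [1]
push(6) -> [1, 6]
push(6) -> [1, 6, 6]
push(11) -> [1, 6, 6, 11]
pop() returns 11 -> [1, 6, 6]
pop() returns 6 -> [1, 6]
Final stack (bottom to top): [1, 6]


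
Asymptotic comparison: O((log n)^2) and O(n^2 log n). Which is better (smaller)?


polylogarithmic grows slower than n^2 log n
O((log n)^2) is asymptotically smaller; O(n^2 log n) grows faster


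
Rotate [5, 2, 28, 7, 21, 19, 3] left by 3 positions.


Left rotate by 3: [7, 21, 19, 3, 5, 2, 28]


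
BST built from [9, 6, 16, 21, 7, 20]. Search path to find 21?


BST root = 9
Search for 21: compare at each node
Path: [9, 16, 21]


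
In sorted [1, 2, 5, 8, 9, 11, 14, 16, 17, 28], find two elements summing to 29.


Two pointers: lo=0, hi=9
Found pair: (1, 28) summing to 29


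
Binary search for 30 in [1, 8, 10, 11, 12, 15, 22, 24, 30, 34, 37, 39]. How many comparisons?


Search for 30:
[0,11] mid=5 arr[5]=15
[6,11] mid=8 arr[8]=30
Total: 2 comparisons


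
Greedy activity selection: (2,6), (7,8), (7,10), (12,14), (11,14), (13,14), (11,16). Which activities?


Greedy: pick earliest-ending, then skip overlaps.
Selected (3 activities): [(2, 6), (7, 8), (12, 14)]


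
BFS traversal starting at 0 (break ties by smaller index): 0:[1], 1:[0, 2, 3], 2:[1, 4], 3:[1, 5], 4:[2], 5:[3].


BFS queue: start with [0]
Visit order: [0, 1, 2, 3, 4, 5]


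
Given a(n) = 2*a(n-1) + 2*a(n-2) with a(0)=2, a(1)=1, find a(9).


Build bottom-up:
...a(7)=808, a(8)=2208, a(9)=2*2208+2*808=6032


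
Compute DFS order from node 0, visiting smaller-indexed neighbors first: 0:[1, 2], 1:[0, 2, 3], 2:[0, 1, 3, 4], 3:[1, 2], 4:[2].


DFS stack-based: start with [0]
Visit order: [0, 1, 2, 3, 4]


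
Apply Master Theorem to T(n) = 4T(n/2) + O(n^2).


a=4, b=2, c=2. log_2(4)=2 = c=2. Case 2: O(n^c log n) = O(n^2 log n)
Complexity: O(n^2 log n)


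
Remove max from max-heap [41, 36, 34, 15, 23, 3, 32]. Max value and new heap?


Max = 41
Replace root with last, heapify down
Resulting heap: [36, 32, 34, 15, 23, 3]


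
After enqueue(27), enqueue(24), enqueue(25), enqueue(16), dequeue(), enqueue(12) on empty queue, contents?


enqueue(27) -> [27]
enqueue(24) -> [27, 24]
enqueue(25) -> [27, 24, 25]
enqueue(16) -> [27, 24, 25, 16]
dequeue() returns 27 -> [24, 25, 16]
enqueue(12) -> [24, 25, 16, 12]
Final queue (front to back): [24, 25, 16, 12]


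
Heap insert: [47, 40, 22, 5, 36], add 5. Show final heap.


Append 5: [47, 40, 22, 5, 36, 5]
Bubble up: no swaps needed
Result: [47, 40, 22, 5, 36, 5]


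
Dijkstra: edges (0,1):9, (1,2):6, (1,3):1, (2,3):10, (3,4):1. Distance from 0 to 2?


Dijkstra from 0:
Distances: {0: 0, 1: 9, 2: 15, 3: 10, 4: 11}
Shortest distance to 2 = 15, path = [0, 1, 2]


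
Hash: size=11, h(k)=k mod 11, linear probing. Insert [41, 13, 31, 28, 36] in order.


Insertions: 41->slot 8; 13->slot 2; 31->slot 9; 28->slot 6; 36->slot 3
Table: [None, None, 13, 36, None, None, 28, None, 41, 31, None]


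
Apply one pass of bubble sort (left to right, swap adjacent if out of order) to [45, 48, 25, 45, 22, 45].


After one pass: [45, 25, 45, 22, 45, 48]


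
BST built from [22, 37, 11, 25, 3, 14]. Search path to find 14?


BST root = 22
Search for 14: compare at each node
Path: [22, 11, 14]


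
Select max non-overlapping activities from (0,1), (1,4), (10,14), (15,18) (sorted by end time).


Greedy: pick earliest-ending, then skip overlaps.
Selected (4 activities): [(0, 1), (1, 4), (10, 14), (15, 18)]


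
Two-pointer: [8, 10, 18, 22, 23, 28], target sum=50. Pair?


Two pointers: lo=0, hi=5
Found pair: (22, 28) summing to 50


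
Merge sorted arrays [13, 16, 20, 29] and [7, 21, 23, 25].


Compare heads, take smaller each step.
Merged: [7, 13, 16, 20, 21, 23, 25, 29]


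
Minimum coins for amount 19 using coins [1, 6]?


dp[0]=0; dp[i]=1+min(dp[i-c] for c in coins)
...dp[14]=4, dp[15]=5, dp[16]=6, dp[17]=7, dp[18]=3, dp[19]=4
Minimum coins for 19 = 4


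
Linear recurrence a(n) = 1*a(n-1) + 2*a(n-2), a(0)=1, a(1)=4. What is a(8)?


Build bottom-up:
...a(6)=106, a(7)=214, a(8)=1*214+2*106=426


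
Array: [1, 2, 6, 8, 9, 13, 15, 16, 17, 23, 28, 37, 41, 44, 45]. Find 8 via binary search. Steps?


Search for 8:
[0,14] mid=7 arr[7]=16
[0,6] mid=3 arr[3]=8
Total: 2 comparisons


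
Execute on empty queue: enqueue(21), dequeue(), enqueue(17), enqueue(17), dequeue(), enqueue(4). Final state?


enqueue(21) -> [21]
dequeue() returns 21 -> []
enqueue(17) -> [17]
enqueue(17) -> [17, 17]
dequeue() returns 17 -> [17]
enqueue(4) -> [17, 4]
Final queue (front to back): [17, 4]


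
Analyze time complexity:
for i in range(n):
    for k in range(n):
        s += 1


Per nesting level: O(n) * O(n) = O(n^2)
Complexity: O(n^2)


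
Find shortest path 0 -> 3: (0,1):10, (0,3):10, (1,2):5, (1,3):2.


Dijkstra from 0:
Distances: {0: 0, 1: 10, 2: 15, 3: 10}
Shortest distance to 3 = 10, path = [0, 3]


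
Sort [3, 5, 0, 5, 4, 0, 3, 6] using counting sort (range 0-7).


Count array: [2, 0, 0, 2, 1, 2, 1, 0]
Reconstruct: [0, 0, 3, 3, 4, 5, 5, 6]


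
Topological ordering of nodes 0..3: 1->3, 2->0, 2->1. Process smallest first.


Kahn's algorithm, process smallest node first
Order: [2, 0, 1, 3]


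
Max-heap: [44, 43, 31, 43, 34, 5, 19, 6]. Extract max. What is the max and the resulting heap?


Max = 44
Replace root with last, heapify down
Resulting heap: [43, 43, 31, 6, 34, 5, 19]


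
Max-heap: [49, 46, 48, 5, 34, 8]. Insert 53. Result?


Append 53: [49, 46, 48, 5, 34, 8, 53]
Bubble up: swap idx 6(53) with idx 2(48); swap idx 2(53) with idx 0(49)
Result: [53, 46, 49, 5, 34, 8, 48]


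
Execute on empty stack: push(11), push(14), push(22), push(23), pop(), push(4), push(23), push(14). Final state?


push(11) -> [11]
push(14) -> [11, 14]
push(22) -> [11, 14, 22]
push(23) -> [11, 14, 22, 23]
pop() returns 23 -> [11, 14, 22]
push(4) -> [11, 14, 22, 4]
push(23) -> [11, 14, 22, 4, 23]
push(14) -> [11, 14, 22, 4, 23, 14]
Final stack (bottom to top): [11, 14, 22, 4, 23, 14]


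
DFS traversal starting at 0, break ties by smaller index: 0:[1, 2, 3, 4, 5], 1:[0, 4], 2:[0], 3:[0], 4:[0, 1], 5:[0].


DFS stack-based: start with [0]
Visit order: [0, 1, 4, 2, 3, 5]


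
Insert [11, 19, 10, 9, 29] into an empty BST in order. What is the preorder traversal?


Root = 11; build tree by BST insertion.
Preorder traversal: [11, 10, 9, 19, 29]


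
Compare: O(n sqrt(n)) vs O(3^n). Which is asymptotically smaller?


n^1.5 grows slower than exponential (base 3)
O(n sqrt(n)) is asymptotically smaller; O(3^n) grows faster


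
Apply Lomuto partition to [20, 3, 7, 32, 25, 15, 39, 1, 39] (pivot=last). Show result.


Elements <= 39 go left of pivot.
Result: [20, 3, 7, 32, 25, 15, 39, 1, 39], pivot at index 8


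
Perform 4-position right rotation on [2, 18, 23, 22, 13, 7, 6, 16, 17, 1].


Right rotate by 4: [6, 16, 17, 1, 2, 18, 23, 22, 13, 7]


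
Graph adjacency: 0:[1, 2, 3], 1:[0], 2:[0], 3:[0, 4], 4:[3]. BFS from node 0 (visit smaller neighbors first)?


BFS queue: start with [0]
Visit order: [0, 1, 2, 3, 4]


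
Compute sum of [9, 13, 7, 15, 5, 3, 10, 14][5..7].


Prefix sums: [0, 9, 22, 29, 44, 49, 52, 62, 76]
Sum[5..7] = prefix[8] - prefix[5] = 76 - 49 = 27


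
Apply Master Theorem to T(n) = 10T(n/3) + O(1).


a=10, b=3, c=0. log_3(10)=2.096 > c=0. Case 1: O(n^log_b(a)) = O(n^2.096)
Complexity: O(n^2.096)


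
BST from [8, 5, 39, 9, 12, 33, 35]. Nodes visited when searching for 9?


BST root = 8
Search for 9: compare at each node
Path: [8, 39, 9]


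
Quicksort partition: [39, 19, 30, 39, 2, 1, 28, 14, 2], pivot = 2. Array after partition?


Elements <= 2 go left of pivot.
Result: [2, 1, 2, 39, 39, 19, 28, 14, 30], pivot at index 2


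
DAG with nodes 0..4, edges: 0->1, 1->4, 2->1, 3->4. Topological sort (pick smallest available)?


Kahn's algorithm, process smallest node first
Order: [0, 2, 1, 3, 4]


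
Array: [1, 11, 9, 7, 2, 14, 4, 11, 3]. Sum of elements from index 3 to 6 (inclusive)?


Prefix sums: [0, 1, 12, 21, 28, 30, 44, 48, 59, 62]
Sum[3..6] = prefix[7] - prefix[3] = 48 - 21 = 27


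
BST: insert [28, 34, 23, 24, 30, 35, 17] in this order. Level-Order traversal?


Root = 28; build tree by BST insertion.
Level-Order traversal: [28, 23, 34, 17, 24, 30, 35]


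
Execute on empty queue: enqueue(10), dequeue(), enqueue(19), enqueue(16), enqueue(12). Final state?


enqueue(10) -> [10]
dequeue() returns 10 -> []
enqueue(19) -> [19]
enqueue(16) -> [19, 16]
enqueue(12) -> [19, 16, 12]
Final queue (front to back): [19, 16, 12]


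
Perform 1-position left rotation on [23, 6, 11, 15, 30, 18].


Left rotate by 1: [6, 11, 15, 30, 18, 23]


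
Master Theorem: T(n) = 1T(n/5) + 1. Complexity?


a=1, b=5, c=0. log_5(1)=0 = c=0. Case 2: O(n^c log n) = O(log n)
Complexity: O(log n)


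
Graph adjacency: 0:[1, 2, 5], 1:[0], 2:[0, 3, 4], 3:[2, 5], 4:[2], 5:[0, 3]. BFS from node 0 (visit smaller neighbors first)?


BFS queue: start with [0]
Visit order: [0, 1, 2, 5, 3, 4]


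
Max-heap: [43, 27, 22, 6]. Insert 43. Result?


Append 43: [43, 27, 22, 6, 43]
Bubble up: swap idx 4(43) with idx 1(27)
Result: [43, 43, 22, 6, 27]


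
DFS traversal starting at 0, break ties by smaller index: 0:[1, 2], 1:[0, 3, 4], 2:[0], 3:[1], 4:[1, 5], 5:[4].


DFS stack-based: start with [0]
Visit order: [0, 1, 3, 4, 5, 2]


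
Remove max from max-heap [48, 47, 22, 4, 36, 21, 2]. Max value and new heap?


Max = 48
Replace root with last, heapify down
Resulting heap: [47, 36, 22, 4, 2, 21]


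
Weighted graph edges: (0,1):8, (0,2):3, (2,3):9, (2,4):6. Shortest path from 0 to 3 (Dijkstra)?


Dijkstra from 0:
Distances: {0: 0, 1: 8, 2: 3, 3: 12, 4: 9}
Shortest distance to 3 = 12, path = [0, 2, 3]


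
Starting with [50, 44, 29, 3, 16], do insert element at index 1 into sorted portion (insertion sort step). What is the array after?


After one pass: [44, 50, 29, 3, 16]


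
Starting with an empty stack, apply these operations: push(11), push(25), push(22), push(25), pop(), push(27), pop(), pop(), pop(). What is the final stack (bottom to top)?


push(11) -> [11]
push(25) -> [11, 25]
push(22) -> [11, 25, 22]
push(25) -> [11, 25, 22, 25]
pop() returns 25 -> [11, 25, 22]
push(27) -> [11, 25, 22, 27]
pop() returns 27 -> [11, 25, 22]
pop() returns 22 -> [11, 25]
pop() returns 25 -> [11]
Final stack (bottom to top): [11]


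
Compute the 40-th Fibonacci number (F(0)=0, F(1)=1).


F(n)=F(n-1)+F(n-2)
...F(38)=39088169, F(39)=63245986, F(40)=102334155


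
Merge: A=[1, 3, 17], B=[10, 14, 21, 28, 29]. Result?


Compare heads, take smaller each step.
Merged: [1, 3, 10, 14, 17, 21, 28, 29]


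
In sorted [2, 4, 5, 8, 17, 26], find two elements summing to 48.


Two pointers: lo=0, hi=5
No pair sums to 48


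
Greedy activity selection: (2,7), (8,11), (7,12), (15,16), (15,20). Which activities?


Greedy: pick earliest-ending, then skip overlaps.
Selected (3 activities): [(2, 7), (8, 11), (15, 16)]


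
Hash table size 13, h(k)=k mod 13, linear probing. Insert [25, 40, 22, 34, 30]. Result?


Insertions: 25->slot 12; 40->slot 1; 22->slot 9; 34->slot 8; 30->slot 4
Table: [None, 40, None, None, 30, None, None, None, 34, 22, None, None, 25]


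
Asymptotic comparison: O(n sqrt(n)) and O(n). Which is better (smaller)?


linear grows slower than n^1.5
O(n) is asymptotically smaller; O(n sqrt(n)) grows faster


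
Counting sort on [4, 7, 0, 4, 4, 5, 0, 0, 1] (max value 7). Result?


Count array: [3, 1, 0, 0, 3, 1, 0, 1]
Reconstruct: [0, 0, 0, 1, 4, 4, 4, 5, 7]


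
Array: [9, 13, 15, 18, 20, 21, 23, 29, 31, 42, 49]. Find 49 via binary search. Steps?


Search for 49:
[0,10] mid=5 arr[5]=21
[6,10] mid=8 arr[8]=31
[9,10] mid=9 arr[9]=42
[10,10] mid=10 arr[10]=49
Total: 4 comparisons


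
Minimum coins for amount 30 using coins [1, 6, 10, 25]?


dp[0]=0; dp[i]=1+min(dp[i-c] for c in coins)
...dp[25]=1, dp[26]=2, dp[27]=3, dp[28]=4, dp[29]=5, dp[30]=3
Minimum coins for 30 = 3


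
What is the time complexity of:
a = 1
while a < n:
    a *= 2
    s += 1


Per nesting level: O(log n) = O(log n)
Complexity: O(log n)


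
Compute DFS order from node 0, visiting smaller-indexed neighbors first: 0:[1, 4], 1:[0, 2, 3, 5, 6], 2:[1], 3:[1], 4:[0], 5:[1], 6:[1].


DFS stack-based: start with [0]
Visit order: [0, 1, 2, 3, 5, 6, 4]


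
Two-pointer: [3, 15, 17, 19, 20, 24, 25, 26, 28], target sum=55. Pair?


Two pointers: lo=0, hi=8
No pair sums to 55


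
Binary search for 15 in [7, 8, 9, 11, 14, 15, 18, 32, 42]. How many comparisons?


Search for 15:
[0,8] mid=4 arr[4]=14
[5,8] mid=6 arr[6]=18
[5,5] mid=5 arr[5]=15
Total: 3 comparisons


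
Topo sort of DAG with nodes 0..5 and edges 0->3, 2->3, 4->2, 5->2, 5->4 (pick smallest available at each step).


Kahn's algorithm, process smallest node first
Order: [0, 1, 5, 4, 2, 3]


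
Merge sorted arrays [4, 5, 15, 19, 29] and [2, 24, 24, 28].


Compare heads, take smaller each step.
Merged: [2, 4, 5, 15, 19, 24, 24, 28, 29]


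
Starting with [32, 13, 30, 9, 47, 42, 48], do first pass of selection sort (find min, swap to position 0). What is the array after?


After one pass: [9, 13, 30, 32, 47, 42, 48]


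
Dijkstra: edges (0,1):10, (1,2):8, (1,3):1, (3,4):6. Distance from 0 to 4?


Dijkstra from 0:
Distances: {0: 0, 1: 10, 2: 18, 3: 11, 4: 17}
Shortest distance to 4 = 17, path = [0, 1, 3, 4]


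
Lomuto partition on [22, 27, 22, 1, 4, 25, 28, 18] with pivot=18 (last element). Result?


Elements <= 18 go left of pivot.
Result: [1, 4, 18, 22, 27, 25, 28, 22], pivot at index 2


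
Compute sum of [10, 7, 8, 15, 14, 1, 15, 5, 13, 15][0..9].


Prefix sums: [0, 10, 17, 25, 40, 54, 55, 70, 75, 88, 103]
Sum[0..9] = prefix[10] - prefix[0] = 103 - 0 = 103


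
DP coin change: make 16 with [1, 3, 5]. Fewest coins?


dp[0]=0; dp[i]=1+min(dp[i-c] for c in coins)
...dp[11]=3, dp[12]=4, dp[13]=3, dp[14]=4, dp[15]=3, dp[16]=4
Minimum coins for 16 = 4


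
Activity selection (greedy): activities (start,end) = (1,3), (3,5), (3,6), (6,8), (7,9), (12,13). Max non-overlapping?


Greedy: pick earliest-ending, then skip overlaps.
Selected (4 activities): [(1, 3), (3, 5), (6, 8), (12, 13)]


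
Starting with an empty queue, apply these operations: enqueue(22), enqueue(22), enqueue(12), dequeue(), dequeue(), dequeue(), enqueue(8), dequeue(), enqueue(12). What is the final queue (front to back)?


enqueue(22) -> [22]
enqueue(22) -> [22, 22]
enqueue(12) -> [22, 22, 12]
dequeue() returns 22 -> [22, 12]
dequeue() returns 22 -> [12]
dequeue() returns 12 -> []
enqueue(8) -> [8]
dequeue() returns 8 -> []
enqueue(12) -> [12]
Final queue (front to back): [12]


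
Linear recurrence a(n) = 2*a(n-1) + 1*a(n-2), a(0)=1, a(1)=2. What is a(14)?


Build bottom-up:
...a(12)=33461, a(13)=80782, a(14)=2*80782+1*33461=195025


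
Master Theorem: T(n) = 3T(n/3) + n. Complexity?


a=3, b=3, c=1. log_3(3)=1 = c=1. Case 2: O(n^c log n) = O(n log n)
Complexity: O(n log n)


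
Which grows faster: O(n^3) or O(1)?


constant grows slower than cubic
O(1) is asymptotically smaller; O(n^3) grows faster


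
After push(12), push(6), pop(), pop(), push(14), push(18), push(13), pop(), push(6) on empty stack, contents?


push(12) -> [12]
push(6) -> [12, 6]
pop() returns 6 -> [12]
pop() returns 12 -> []
push(14) -> [14]
push(18) -> [14, 18]
push(13) -> [14, 18, 13]
pop() returns 13 -> [14, 18]
push(6) -> [14, 18, 6]
Final stack (bottom to top): [14, 18, 6]


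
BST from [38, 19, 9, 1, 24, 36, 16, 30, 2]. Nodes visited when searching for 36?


BST root = 38
Search for 36: compare at each node
Path: [38, 19, 24, 36]


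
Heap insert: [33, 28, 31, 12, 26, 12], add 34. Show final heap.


Append 34: [33, 28, 31, 12, 26, 12, 34]
Bubble up: swap idx 6(34) with idx 2(31); swap idx 2(34) with idx 0(33)
Result: [34, 28, 33, 12, 26, 12, 31]


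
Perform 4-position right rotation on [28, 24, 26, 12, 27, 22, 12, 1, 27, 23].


Right rotate by 4: [12, 1, 27, 23, 28, 24, 26, 12, 27, 22]


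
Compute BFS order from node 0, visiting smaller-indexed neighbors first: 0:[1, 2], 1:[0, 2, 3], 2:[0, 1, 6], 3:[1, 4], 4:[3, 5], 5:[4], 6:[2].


BFS queue: start with [0]
Visit order: [0, 1, 2, 3, 6, 4, 5]


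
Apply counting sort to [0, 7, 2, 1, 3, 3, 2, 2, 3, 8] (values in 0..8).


Count array: [1, 1, 3, 3, 0, 0, 0, 1, 1]
Reconstruct: [0, 1, 2, 2, 2, 3, 3, 3, 7, 8]


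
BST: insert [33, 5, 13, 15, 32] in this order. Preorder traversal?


Root = 33; build tree by BST insertion.
Preorder traversal: [33, 5, 13, 15, 32]


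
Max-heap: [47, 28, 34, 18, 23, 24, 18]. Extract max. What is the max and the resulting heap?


Max = 47
Replace root with last, heapify down
Resulting heap: [34, 28, 24, 18, 23, 18]


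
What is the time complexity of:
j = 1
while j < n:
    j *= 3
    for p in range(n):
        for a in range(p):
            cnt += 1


Per nesting level: O(log n) * O(n) * O(n) [triangular over p] = O(n^2 log n)
Complexity: O(n^2 log n)


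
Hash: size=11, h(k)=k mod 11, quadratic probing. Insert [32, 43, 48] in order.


Insertions: 32->slot 10; 43->slot 0; 48->slot 4
Table: [43, None, None, None, 48, None, None, None, None, None, 32]


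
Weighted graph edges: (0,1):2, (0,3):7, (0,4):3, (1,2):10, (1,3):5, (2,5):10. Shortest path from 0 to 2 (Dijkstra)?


Dijkstra from 0:
Distances: {0: 0, 1: 2, 2: 12, 3: 7, 4: 3, 5: 22}
Shortest distance to 2 = 12, path = [0, 1, 2]


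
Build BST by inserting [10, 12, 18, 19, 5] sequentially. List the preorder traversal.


Root = 10; build tree by BST insertion.
Preorder traversal: [10, 5, 12, 18, 19]


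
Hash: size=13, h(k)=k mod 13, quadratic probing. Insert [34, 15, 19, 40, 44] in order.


Insertions: 34->slot 8; 15->slot 2; 19->slot 6; 40->slot 1; 44->slot 5
Table: [None, 40, 15, None, None, 44, 19, None, 34, None, None, None, None]


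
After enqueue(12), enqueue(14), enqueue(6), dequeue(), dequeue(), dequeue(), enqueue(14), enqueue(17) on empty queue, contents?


enqueue(12) -> [12]
enqueue(14) -> [12, 14]
enqueue(6) -> [12, 14, 6]
dequeue() returns 12 -> [14, 6]
dequeue() returns 14 -> [6]
dequeue() returns 6 -> []
enqueue(14) -> [14]
enqueue(17) -> [14, 17]
Final queue (front to back): [14, 17]


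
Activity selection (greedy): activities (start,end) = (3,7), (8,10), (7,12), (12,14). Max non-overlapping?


Greedy: pick earliest-ending, then skip overlaps.
Selected (3 activities): [(3, 7), (8, 10), (12, 14)]


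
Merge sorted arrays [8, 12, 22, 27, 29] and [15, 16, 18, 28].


Compare heads, take smaller each step.
Merged: [8, 12, 15, 16, 18, 22, 27, 28, 29]


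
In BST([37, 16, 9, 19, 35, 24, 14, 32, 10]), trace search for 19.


BST root = 37
Search for 19: compare at each node
Path: [37, 16, 19]


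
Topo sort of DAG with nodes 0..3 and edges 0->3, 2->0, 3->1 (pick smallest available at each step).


Kahn's algorithm, process smallest node first
Order: [2, 0, 3, 1]


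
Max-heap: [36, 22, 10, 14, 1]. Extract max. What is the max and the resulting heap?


Max = 36
Replace root with last, heapify down
Resulting heap: [22, 14, 10, 1]


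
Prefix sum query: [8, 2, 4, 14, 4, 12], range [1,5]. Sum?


Prefix sums: [0, 8, 10, 14, 28, 32, 44]
Sum[1..5] = prefix[6] - prefix[1] = 44 - 8 = 36


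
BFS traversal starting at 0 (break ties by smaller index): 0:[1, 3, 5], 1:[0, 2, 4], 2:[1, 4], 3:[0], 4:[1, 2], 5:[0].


BFS queue: start with [0]
Visit order: [0, 1, 3, 5, 2, 4]


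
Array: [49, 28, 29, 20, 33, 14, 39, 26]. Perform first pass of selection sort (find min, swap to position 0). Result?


After one pass: [14, 28, 29, 20, 33, 49, 39, 26]


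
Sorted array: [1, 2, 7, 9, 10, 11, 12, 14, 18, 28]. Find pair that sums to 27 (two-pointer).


Two pointers: lo=0, hi=9
Found pair: (9, 18) summing to 27


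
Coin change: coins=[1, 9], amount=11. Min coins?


dp[0]=0; dp[i]=1+min(dp[i-c] for c in coins)
...dp[6]=6, dp[7]=7, dp[8]=8, dp[9]=1, dp[10]=2, dp[11]=3
Minimum coins for 11 = 3


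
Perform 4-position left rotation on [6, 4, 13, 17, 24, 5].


Left rotate by 4: [24, 5, 6, 4, 13, 17]


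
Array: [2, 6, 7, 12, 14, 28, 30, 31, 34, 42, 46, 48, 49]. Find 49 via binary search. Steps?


Search for 49:
[0,12] mid=6 arr[6]=30
[7,12] mid=9 arr[9]=42
[10,12] mid=11 arr[11]=48
[12,12] mid=12 arr[12]=49
Total: 4 comparisons


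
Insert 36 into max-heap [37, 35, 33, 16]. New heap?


Append 36: [37, 35, 33, 16, 36]
Bubble up: swap idx 4(36) with idx 1(35)
Result: [37, 36, 33, 16, 35]


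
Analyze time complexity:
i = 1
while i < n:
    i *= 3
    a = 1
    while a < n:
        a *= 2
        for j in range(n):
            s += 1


Per nesting level: O(log n) * O(log n) * O(n) = O(n (log n)^2)
Complexity: O(n (log n)^2)


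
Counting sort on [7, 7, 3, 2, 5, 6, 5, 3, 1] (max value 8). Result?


Count array: [0, 1, 1, 2, 0, 2, 1, 2, 0]
Reconstruct: [1, 2, 3, 3, 5, 5, 6, 7, 7]


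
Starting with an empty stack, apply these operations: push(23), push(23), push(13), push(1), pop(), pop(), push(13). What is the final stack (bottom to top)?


push(23) -> [23]
push(23) -> [23, 23]
push(13) -> [23, 23, 13]
push(1) -> [23, 23, 13, 1]
pop() returns 1 -> [23, 23, 13]
pop() returns 13 -> [23, 23]
push(13) -> [23, 23, 13]
Final stack (bottom to top): [23, 23, 13]


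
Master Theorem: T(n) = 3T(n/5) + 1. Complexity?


a=3, b=5, c=0. log_5(3)=0.683 > c=0. Case 1: O(n^log_b(a)) = O(n^0.683)
Complexity: O(n^0.683)


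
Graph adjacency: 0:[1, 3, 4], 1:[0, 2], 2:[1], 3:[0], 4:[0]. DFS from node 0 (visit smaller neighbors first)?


DFS stack-based: start with [0]
Visit order: [0, 1, 2, 3, 4]


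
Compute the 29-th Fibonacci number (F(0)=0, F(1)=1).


F(n)=F(n-1)+F(n-2)
...F(27)=196418, F(28)=317811, F(29)=514229


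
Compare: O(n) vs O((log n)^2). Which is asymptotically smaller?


polylogarithmic grows slower than linear
O((log n)^2) is asymptotically smaller; O(n) grows faster


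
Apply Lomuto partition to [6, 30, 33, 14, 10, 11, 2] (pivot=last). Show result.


Elements <= 2 go left of pivot.
Result: [2, 30, 33, 14, 10, 11, 6], pivot at index 0


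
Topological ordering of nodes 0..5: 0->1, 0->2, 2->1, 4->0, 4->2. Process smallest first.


Kahn's algorithm, process smallest node first
Order: [3, 4, 0, 2, 1, 5]


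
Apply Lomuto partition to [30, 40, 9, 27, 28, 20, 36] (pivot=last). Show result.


Elements <= 36 go left of pivot.
Result: [30, 9, 27, 28, 20, 36, 40], pivot at index 5


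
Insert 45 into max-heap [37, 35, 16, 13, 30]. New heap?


Append 45: [37, 35, 16, 13, 30, 45]
Bubble up: swap idx 5(45) with idx 2(16); swap idx 2(45) with idx 0(37)
Result: [45, 35, 37, 13, 30, 16]


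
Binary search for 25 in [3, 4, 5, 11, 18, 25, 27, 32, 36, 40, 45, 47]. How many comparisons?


Search for 25:
[0,11] mid=5 arr[5]=25
Total: 1 comparisons


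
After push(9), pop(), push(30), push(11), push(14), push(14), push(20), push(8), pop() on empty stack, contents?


push(9) -> [9]
pop() returns 9 -> []
push(30) -> [30]
push(11) -> [30, 11]
push(14) -> [30, 11, 14]
push(14) -> [30, 11, 14, 14]
push(20) -> [30, 11, 14, 14, 20]
push(8) -> [30, 11, 14, 14, 20, 8]
pop() returns 8 -> [30, 11, 14, 14, 20]
Final stack (bottom to top): [30, 11, 14, 14, 20]


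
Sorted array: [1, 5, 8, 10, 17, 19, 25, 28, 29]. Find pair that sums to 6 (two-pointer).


Two pointers: lo=0, hi=8
Found pair: (1, 5) summing to 6


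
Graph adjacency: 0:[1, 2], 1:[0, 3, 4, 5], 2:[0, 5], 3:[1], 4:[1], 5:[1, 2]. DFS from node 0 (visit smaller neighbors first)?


DFS stack-based: start with [0]
Visit order: [0, 1, 3, 4, 5, 2]


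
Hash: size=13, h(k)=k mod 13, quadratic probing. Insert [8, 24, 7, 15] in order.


Insertions: 8->slot 8; 24->slot 11; 7->slot 7; 15->slot 2
Table: [None, None, 15, None, None, None, None, 7, 8, None, None, 24, None]


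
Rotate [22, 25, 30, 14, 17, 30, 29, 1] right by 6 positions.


Right rotate by 6: [30, 14, 17, 30, 29, 1, 22, 25]


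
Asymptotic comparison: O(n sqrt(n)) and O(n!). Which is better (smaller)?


n^1.5 grows slower than factorial
O(n sqrt(n)) is asymptotically smaller; O(n!) grows faster


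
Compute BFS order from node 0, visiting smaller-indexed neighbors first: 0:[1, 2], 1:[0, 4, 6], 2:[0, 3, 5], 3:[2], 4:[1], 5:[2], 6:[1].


BFS queue: start with [0]
Visit order: [0, 1, 2, 4, 6, 3, 5]


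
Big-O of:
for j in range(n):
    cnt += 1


Per nesting level: O(n) = O(n)
Complexity: O(n)


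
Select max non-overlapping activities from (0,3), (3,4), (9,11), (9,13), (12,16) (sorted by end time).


Greedy: pick earliest-ending, then skip overlaps.
Selected (4 activities): [(0, 3), (3, 4), (9, 11), (12, 16)]


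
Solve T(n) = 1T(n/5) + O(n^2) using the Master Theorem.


a=1, b=5, c=2. log_5(1)=0 < c=2. Case 3: O(n^c) = O(n^2)
Complexity: O(n^2)


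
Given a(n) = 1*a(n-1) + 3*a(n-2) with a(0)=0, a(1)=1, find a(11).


Build bottom-up:
...a(9)=508, a(10)=1159, a(11)=1*1159+3*508=2683


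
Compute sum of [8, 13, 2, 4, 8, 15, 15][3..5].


Prefix sums: [0, 8, 21, 23, 27, 35, 50, 65]
Sum[3..5] = prefix[6] - prefix[3] = 50 - 23 = 27


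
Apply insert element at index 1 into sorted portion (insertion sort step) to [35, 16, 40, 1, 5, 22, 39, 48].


After one pass: [16, 35, 40, 1, 5, 22, 39, 48]


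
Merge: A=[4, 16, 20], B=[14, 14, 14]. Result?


Compare heads, take smaller each step.
Merged: [4, 14, 14, 14, 16, 20]


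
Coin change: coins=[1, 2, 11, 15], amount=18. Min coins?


dp[0]=0; dp[i]=1+min(dp[i-c] for c in coins)
...dp[13]=2, dp[14]=3, dp[15]=1, dp[16]=2, dp[17]=2, dp[18]=3
Minimum coins for 18 = 3


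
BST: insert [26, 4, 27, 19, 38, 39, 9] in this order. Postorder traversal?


Root = 26; build tree by BST insertion.
Postorder traversal: [9, 19, 4, 39, 38, 27, 26]


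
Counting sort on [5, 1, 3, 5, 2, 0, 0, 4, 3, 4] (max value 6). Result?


Count array: [2, 1, 1, 2, 2, 2, 0]
Reconstruct: [0, 0, 1, 2, 3, 3, 4, 4, 5, 5]


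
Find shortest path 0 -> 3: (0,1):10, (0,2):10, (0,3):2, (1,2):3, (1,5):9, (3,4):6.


Dijkstra from 0:
Distances: {0: 0, 1: 10, 2: 10, 3: 2, 4: 8, 5: 19}
Shortest distance to 3 = 2, path = [0, 3]


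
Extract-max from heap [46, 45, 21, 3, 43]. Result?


Max = 46
Replace root with last, heapify down
Resulting heap: [45, 43, 21, 3]


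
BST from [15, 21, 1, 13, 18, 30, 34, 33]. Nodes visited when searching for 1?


BST root = 15
Search for 1: compare at each node
Path: [15, 1]


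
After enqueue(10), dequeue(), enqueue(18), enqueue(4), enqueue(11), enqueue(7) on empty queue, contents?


enqueue(10) -> [10]
dequeue() returns 10 -> []
enqueue(18) -> [18]
enqueue(4) -> [18, 4]
enqueue(11) -> [18, 4, 11]
enqueue(7) -> [18, 4, 11, 7]
Final queue (front to back): [18, 4, 11, 7]


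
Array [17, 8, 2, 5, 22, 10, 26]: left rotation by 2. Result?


Left rotate by 2: [2, 5, 22, 10, 26, 17, 8]


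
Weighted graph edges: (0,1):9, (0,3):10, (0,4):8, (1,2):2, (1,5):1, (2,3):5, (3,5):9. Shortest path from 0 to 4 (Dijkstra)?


Dijkstra from 0:
Distances: {0: 0, 1: 9, 2: 11, 3: 10, 4: 8, 5: 10}
Shortest distance to 4 = 8, path = [0, 4]


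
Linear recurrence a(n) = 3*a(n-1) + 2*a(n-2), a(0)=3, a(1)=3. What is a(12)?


Build bottom-up:
...a(10)=373119, a(11)=1328883, a(12)=3*1328883+2*373119=4732887


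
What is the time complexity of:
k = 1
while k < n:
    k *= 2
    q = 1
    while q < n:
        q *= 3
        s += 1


Per nesting level: O(log n) * O(log n) = O((log n)^2)
Complexity: O((log n)^2)
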